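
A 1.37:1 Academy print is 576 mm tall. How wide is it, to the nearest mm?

Width = 576 × 1.370 = 789.12.

789 mm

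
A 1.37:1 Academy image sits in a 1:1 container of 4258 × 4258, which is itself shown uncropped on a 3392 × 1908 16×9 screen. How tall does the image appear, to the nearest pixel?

1393 px

1.37:1 Academy in 4258×4258: fills the width, so the image is 4258.00 × 3108.03.
1:1 in 3392×1908: fills the height, so the intermediate becomes 1908.00 × 1908.00 — a scale of ×0.4481.
The image scales with it: height 3108.03 × 0.4481 ≈ 1392.70.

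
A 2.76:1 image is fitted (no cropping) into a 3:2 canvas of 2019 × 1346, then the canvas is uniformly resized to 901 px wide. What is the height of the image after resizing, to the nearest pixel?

326 px

In the 2019×1346 frame the image fills the width: height = 2019 / 2.760 ≈ 731.52 px.
Scaling 2019 → 901 is ×0.4463, so the height becomes 731.52 × 0.4463 ≈ 326.45 px.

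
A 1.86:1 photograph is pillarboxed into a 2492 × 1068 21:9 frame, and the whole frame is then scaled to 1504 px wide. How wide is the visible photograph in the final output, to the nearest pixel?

1199 px

In the 2492×1068 frame the photograph fills the height: width = 1068 × 1.860 ≈ 1986.48 px.
The frame scales by 1504/2492 = 0.6035; 1986.48 × 0.6035 ≈ 1198.90 px.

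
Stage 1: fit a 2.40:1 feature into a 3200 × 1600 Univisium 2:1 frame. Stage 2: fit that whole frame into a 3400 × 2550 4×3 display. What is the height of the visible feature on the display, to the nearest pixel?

Inside the 3200×1600 canvas the feature is width-limited at 3200.00 × 1333.33.
Univisium 2:1 in 3400×2550: fills the width, so the intermediate becomes 3400.00 × 1700.00 — a scale of ×1.0625.
So the feature's height is 1333.33 × 1.0625 ≈ 1416.67.

1417 px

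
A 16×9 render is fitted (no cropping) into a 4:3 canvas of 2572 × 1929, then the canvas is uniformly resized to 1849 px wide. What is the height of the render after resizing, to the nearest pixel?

At 2572×1929 the render is width-limited, so height = 2572 × 9/16 ≈ 1446.75 px.
Scaling 2572 → 1849 is ×0.7189, so the height becomes 1446.75 × 0.7189 ≈ 1040.06 px.

1040 px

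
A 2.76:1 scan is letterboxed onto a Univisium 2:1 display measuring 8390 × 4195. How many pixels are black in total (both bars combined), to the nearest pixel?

9691666 pixels

Since 2.760 > 2.000, the scan is width-limited.
That makes the image 3039.8551 px tall (8390 / 2.760).
Black = 4195 − 3039.8551 = 1155.1449 px.
Across the 8390-px span: 1155.1449 × 8390 ≈ 9691666 px.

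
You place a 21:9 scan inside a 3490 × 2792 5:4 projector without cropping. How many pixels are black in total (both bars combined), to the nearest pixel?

21:9 is wider than 5:4, so it spans the full width.
That makes the image 1495.7143 px tall (3490 × 9/21).
Black = 2792 − 1495.7143 = 1296.2857 px.
Across the 3490-px span: 1296.2857 × 3490 ≈ 4524037 px.

4524037 pixels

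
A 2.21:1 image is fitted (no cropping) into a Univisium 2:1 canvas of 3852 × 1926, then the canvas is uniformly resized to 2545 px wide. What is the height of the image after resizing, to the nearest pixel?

Fitted into 3852×1926, the image spans the width; its height is 3852 / 2.210 ≈ 1742.99 px.
The frame scales by 2545/3852 = 0.6607; 1742.99 × 0.6607 ≈ 1151.58 px.

1152 px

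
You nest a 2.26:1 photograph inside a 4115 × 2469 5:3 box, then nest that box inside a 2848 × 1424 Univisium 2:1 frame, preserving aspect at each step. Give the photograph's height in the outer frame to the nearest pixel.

1050 px

Inside the 4115×2469 canvas the photograph is width-limited at 4115.00 × 1820.80.
The 5:3 canvas is height-limited in 2848×1424, giving 2373.33 × 1424.00; scale factor 0.5768.
So the photograph's height is 1820.80 × 0.5768 ≈ 1050.15.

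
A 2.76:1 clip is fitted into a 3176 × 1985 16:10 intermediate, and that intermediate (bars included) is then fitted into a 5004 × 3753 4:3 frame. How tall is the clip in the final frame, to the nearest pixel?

First fit — 2.76:1 into 3176×1985 spans the width: 3176.00 × 1150.72.
16:10 in 5004×3753: fills the width, so the intermediate becomes 5004.00 × 3127.50 — a scale of ×1.5756.
The clip scales with it: height 1150.72 × 1.5756 ≈ 1813.04.

1813 px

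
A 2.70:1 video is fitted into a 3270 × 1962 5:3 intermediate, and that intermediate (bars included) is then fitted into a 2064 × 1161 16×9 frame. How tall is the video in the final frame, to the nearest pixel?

717 px

2.70:1 in 3270×1962: fills the width, so the video is 3270.00 × 1211.11.
Second fit — the 5:3 canvas into 2064×1161 spans the height: 1935.00 × 1161.00 (×0.5917 from 3270×1962).
So the video's height is 1211.11 × 0.5917 ≈ 716.67.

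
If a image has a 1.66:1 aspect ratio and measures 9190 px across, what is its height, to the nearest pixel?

5536 px

9190 / 1.660 = 5536.14.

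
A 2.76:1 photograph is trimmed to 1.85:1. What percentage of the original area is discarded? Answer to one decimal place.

33.0%

The height stays; only width is cut (since 1.85:1 is narrower than 2.76:1).
Fraction kept = (1.850)/(2.760) ≈ 67.03%, so 32.97% is lost.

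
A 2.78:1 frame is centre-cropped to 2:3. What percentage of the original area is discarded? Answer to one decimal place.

Going from 2.78:1 to 2:3 means cutting width while keeping height.
(0.667)/(2.780) ≈ 0.240 of the area survives, leaving 76.02% discarded.

76.0%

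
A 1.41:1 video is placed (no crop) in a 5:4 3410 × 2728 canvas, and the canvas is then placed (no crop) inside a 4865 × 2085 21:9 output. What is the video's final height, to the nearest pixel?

1848 px

Inside the 3410×2728 canvas the video is width-limited at 3410.00 × 2418.44.
The 5:4 canvas is height-limited in 4865×2085, giving 2606.25 × 2085.00; scale factor 0.7643.
So the video's height is 2418.44 × 0.7643 ≈ 1848.40.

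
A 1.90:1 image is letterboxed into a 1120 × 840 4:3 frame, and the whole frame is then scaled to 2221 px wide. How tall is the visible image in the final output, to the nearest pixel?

1169 px

At 1120×840 the image is width-limited, so height = 1120 / 1.900 ≈ 589.47 px.
Scaling 1120 → 2221 is ×1.9830, so the height becomes 589.47 × 1.9830 ≈ 1168.95 px.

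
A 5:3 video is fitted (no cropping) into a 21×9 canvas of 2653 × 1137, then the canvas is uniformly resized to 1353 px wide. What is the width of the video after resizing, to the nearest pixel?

Fitted into 2653×1137, the video spans the height; its width is 1137 × 5/3 ≈ 1895.00 px.
Scaling 2653 → 1353 is ×0.5100, so the width becomes 1895.00 × 0.5100 ≈ 966.43 px.

966 px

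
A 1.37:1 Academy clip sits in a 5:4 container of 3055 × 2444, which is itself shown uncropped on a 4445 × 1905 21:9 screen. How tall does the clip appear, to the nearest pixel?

1.37:1 Academy in 3055×2444: fills the width, so the clip is 3055.00 × 2229.93.
Second fit — the 5:4 canvas into 4445×1905 spans the height: 2381.25 × 1905.00 (×0.7795 from 3055×2444).
Applying the same ×0.7795: 2229.93 → 1738.14.

1738 px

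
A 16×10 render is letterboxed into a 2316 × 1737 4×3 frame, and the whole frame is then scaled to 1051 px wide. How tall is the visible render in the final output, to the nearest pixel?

At 2316×1737 the render is width-limited, so height = 2316 × 10/16 ≈ 1447.50 px.
Resizing to 1051 px wide multiplies everything by 0.4538: 1447.50 → 656.88 px.

657 px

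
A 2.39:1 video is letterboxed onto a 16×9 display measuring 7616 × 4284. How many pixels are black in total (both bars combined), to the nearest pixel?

2.39:1 is wider than 16×9, so it spans the full width.
Content height = 7616 / 2.390 ≈ 3186.6109 px.
Leftover height: 4284 − 3186.6109 = 1097.3891 px.
Across the 7616-px span: 1097.3891 × 7616 ≈ 8357716 px.

8357716 pixels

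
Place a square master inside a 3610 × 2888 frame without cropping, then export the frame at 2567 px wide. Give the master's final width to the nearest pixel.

In the 3610×2888 frame the master fills the height: width = 2888 × 1/1 ≈ 2888.00 px.
The frame scales by 2567/3610 = 0.7111; 2888.00 × 0.7111 ≈ 2053.60 px.

2054 px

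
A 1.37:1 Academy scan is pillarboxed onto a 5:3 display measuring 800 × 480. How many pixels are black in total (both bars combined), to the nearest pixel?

Since 1.370 < 1.667, the scan is height-limited.
Content width = 480 × 1.370 ≈ 657.6000 px.
Black = 800 − 657.6000 = 142.4000 px.
Across the 480-px span: 142.4000 × 480 ≈ 68352 px.

68352 pixels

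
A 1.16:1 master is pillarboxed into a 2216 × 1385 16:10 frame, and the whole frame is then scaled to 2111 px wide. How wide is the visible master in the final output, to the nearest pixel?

In the 2216×1385 frame the master fills the height: width = 1385 × 1.160 ≈ 1606.60 px.
Scaling 2216 → 2111 is ×0.9526, so the width becomes 1606.60 × 0.9526 ≈ 1530.47 px.

1530 px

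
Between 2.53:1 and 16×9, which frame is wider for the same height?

2.53 and 16×9 = 1.778; 2.53 > 1.778.

2.53:1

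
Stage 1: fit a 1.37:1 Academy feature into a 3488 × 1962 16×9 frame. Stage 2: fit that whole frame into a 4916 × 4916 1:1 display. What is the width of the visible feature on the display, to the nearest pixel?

First fit — 1.37:1 Academy into 3488×1962 spans the height: 2687.94 × 1962.00.
Second fit — the 16×9 canvas into 4916×4916 spans the width: 4916.00 × 2765.25 (×1.4094 from 3488×1962).
Applying the same ×1.4094: 2687.94 → 3788.39.

3788 px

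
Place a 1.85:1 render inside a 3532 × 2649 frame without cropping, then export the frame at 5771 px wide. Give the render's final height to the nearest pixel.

3119 px

Fitted into 3532×2649, the render spans the width; its height is 3532 / 1.850 ≈ 1909.19 px.
Resizing to 5771 px wide multiplies everything by 1.6339: 1909.19 → 3119.46 px.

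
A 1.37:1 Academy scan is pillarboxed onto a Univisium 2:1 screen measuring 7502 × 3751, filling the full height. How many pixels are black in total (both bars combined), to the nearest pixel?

8864101 pixels

That makes the image 5138.8700 px wide (3751 × 1.370).
7502 − 5138.8700 = 2363.1300 px of bars.
Bar area = 2363.1300 × 3751 ≈ 8864101 px.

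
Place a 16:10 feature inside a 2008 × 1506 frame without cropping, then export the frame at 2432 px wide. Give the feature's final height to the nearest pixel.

Fitted into 2008×1506, the feature spans the width; its height is 2008 × 10/16 ≈ 1255.00 px.
Scaling 2008 → 2432 is ×1.2112, so the height becomes 1255.00 × 1.2112 ≈ 1520.00 px.

1520 px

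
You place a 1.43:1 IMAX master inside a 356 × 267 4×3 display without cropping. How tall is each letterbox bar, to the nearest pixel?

9 px

Since 1.430 > 1.333, the master is width-limited.
That makes the image 248.95 px tall (356 / 1.430).
Leftover height: 267 − 248.95 = 18.05 px → 9.02 each side.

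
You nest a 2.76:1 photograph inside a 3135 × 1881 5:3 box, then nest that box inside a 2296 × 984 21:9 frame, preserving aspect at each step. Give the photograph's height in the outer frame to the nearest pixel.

594 px

2.76:1 in 3135×1881: fills the width, so the photograph is 3135.00 × 1135.87.
The 5:3 canvas is height-limited in 2296×984, giving 1640.00 × 984.00; scale factor 0.5231.
So the photograph's height is 1135.87 × 0.5231 ≈ 594.20.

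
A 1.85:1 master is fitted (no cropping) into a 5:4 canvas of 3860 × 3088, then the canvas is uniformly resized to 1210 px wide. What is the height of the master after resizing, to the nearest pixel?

Fitted into 3860×3088, the master spans the width; its height is 3860 / 1.850 ≈ 2086.49 px.
Resizing to 1210 px wide multiplies everything by 0.3135: 2086.49 → 654.05 px.

654 px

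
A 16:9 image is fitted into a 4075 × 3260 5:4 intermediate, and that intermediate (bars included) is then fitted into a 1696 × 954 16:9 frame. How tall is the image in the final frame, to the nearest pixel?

First fit — 16:9 into 4075×3260 spans the width: 4075.00 × 2292.19.
5:4 in 1696×954: fills the height, so the intermediate becomes 1192.50 × 954.00 — a scale of ×0.2926.
The image scales with it: height 2292.19 × 0.2926 ≈ 670.78.

671 px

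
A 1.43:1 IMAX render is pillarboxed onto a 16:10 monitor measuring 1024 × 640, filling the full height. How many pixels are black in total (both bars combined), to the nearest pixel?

The render is 640 × 1.430 ≈ 915.2000 px wide.
1024 − 915.2000 = 108.8000 px of bars.
Bar area = 108.8000 × 640 ≈ 69632 px.

69632 pixels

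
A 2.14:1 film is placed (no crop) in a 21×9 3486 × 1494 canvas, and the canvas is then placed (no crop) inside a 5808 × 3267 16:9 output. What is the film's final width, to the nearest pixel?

5327 px

2.14:1 in 3486×1494: fills the height, so the film is 3197.16 × 1494.00.
Second fit — the 21×9 canvas into 5808×3267 spans the width: 5808.00 × 2489.14 (×1.6661 from 3486×1494).
Applying the same ×1.6661: 3197.16 → 5326.77.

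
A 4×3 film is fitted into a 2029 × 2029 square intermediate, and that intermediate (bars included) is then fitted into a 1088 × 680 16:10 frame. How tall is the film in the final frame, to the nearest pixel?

510 px

First fit — 4×3 into 2029×2029 spans the width: 2029.00 × 1521.75.
Second fit — the square canvas into 1088×680 spans the height: 680.00 × 680.00 (×0.3351 from 2029×2029).
Applying the same ×0.3351: 1521.75 → 510.00.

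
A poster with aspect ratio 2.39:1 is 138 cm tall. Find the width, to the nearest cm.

330 cm

At 2.39:1, 138 × 2.390 ≈ 329.82.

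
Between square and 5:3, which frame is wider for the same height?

square = 1 and 5:3 = 1.667; 1.667 > 1.

5:3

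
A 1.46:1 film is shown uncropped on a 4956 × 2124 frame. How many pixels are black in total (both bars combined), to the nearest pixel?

1.46:1 is narrower than 21×9, so it spans the full height.
Content width = 2124 × 1.460 ≈ 3101.0400 px.
4956 − 3101.0400 = 1854.9600 px of bars.
Bar area = 1854.9600 × 2124 ≈ 3939935 px.

3939935 pixels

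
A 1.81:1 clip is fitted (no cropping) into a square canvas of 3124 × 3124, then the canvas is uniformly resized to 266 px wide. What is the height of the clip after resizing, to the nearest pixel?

In the 3124×3124 frame the clip fills the width: height = 3124 / 1.810 ≈ 1725.97 px.
Resizing to 266 px wide multiplies everything by 0.0851: 1725.97 → 146.96 px.

147 px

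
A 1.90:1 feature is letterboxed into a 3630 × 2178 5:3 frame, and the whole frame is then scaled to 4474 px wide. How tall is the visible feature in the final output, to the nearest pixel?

2355 px

At 3630×2178 the feature is width-limited, so height = 3630 / 1.900 ≈ 1910.53 px.
The frame scales by 4474/3630 = 1.2325; 1910.53 × 1.2325 ≈ 2354.74 px.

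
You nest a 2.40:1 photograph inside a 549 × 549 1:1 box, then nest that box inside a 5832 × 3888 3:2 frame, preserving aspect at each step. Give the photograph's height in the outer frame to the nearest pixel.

1620 px

First fit — 2.40:1 into 549×549 spans the width: 549.00 × 228.75.
1:1 in 5832×3888: fills the height, so the intermediate becomes 3888.00 × 3888.00 — a scale of ×7.0820.
Applying the same ×7.0820: 228.75 → 1620.00.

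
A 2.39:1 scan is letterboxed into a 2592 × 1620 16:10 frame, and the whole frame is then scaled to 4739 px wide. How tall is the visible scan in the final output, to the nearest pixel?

In the 2592×1620 frame the scan fills the width: height = 2592 / 2.390 ≈ 1084.52 px.
Resizing to 4739 px wide multiplies everything by 1.8283: 1084.52 → 1982.85 px.

1983 px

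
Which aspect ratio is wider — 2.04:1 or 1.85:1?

2.04:1

2.04 and 1.85; 2.04 > 1.85.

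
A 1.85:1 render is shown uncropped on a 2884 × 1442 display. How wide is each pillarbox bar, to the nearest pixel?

1.85:1 (1.850) < 2:1 (2.000), so the render fills the height.
The render is 1442 × 1.850 ≈ 2667.70 px wide.
2884 − 2667.70 = 216.30 px of bars (108.15 each).

108 px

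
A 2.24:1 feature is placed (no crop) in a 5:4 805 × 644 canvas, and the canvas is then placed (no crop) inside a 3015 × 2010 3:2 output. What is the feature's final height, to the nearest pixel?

2.24:1 in 805×644: fills the width, so the feature is 805.00 × 359.38.
Second fit — the 5:4 canvas into 3015×2010 spans the height: 2512.50 × 2010.00 (×3.1211 from 805×644).
The feature scales with it: height 359.38 × 3.1211 ≈ 1121.65.

1122 px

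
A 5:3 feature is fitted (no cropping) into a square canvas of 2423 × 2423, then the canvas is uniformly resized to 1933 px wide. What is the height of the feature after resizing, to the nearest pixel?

Fitted into 2423×2423, the feature spans the width; its height is 2423 × 3/5 ≈ 1453.80 px.
Scaling 2423 → 1933 is ×0.7978, so the height becomes 1453.80 × 0.7978 ≈ 1159.80 px.

1160 px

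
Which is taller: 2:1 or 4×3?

4×3

2 and 4×3 = 1.333; 2 > 1.333. The smaller width-to-height ratio is the taller frame.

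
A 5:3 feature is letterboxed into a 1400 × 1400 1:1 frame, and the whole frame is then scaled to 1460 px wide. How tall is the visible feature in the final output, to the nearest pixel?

At 1400×1400 the feature is width-limited, so height = 1400 × 3/5 ≈ 840.00 px.
Resizing to 1460 px wide multiplies everything by 1.0429: 840.00 → 876.00 px.

876 px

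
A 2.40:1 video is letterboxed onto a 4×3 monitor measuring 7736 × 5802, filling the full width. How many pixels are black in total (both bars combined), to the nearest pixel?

19948565 pixels

That makes the image 3223.3333 px tall (7736 / 2.400).
5802 − 3223.3333 = 2578.6667 px of bars.
That's 2578.6667 × 7736 ≈ 19948565 black pixels.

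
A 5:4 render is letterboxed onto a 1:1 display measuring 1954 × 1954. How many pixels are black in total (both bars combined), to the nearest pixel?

5:4 (1.250) > 1:1 (1.000), so the render fills the width.
The render is 1954 × 4/5 ≈ 1563.2000 px tall.
1954 − 1563.2000 = 390.8000 px of bars.
Bar area = 390.8000 × 1954 ≈ 763623 px.

763623 pixels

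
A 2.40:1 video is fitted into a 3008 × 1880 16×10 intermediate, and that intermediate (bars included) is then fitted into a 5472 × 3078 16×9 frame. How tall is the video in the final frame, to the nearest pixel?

Inside the 3008×1880 canvas the video is width-limited at 3008.00 × 1253.33.
Second fit — the 16×10 canvas into 5472×3078 spans the height: 4924.80 × 3078.00 (×1.6372 from 3008×1880).
So the video's height is 1253.33 × 1.6372 ≈ 2052.00.

2052 px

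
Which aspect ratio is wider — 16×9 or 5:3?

16×9

16×9 = 1.778 and 5:3 = 1.667; 1.778 > 1.667.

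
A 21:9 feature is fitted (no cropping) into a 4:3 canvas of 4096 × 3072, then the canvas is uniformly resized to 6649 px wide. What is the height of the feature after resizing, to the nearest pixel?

2850 px

At 4096×3072 the feature is width-limited, so height = 4096 × 9/21 ≈ 1755.43 px.
Resizing to 6649 px wide multiplies everything by 1.6233: 1755.43 → 2849.57 px.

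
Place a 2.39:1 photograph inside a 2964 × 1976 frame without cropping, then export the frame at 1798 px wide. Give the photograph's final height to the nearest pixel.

Fitted into 2964×1976, the photograph spans the width; its height is 2964 / 2.390 ≈ 1240.17 px.
Resizing to 1798 px wide multiplies everything by 0.6066: 1240.17 → 752.30 px.

752 px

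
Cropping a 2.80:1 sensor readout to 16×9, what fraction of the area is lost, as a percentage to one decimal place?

16×9 is narrower than 2.80:1, so the crop keeps the full height and trims the width.
(1.778)/(2.800) ≈ 0.635 of the area survives, leaving 36.51% discarded.

36.5%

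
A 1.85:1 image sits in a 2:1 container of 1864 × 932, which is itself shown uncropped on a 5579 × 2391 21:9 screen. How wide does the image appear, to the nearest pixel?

1.85:1 in 1864×932: fills the height, so the image is 1724.20 × 932.00.
The 2:1 canvas is height-limited in 5579×2391, giving 4782.00 × 2391.00; scale factor 2.5655.
So the image's width is 1724.20 × 2.5655 ≈ 4423.35.

4423 px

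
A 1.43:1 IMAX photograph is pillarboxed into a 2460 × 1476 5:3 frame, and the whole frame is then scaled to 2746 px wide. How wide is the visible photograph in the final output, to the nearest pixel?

Fitted into 2460×1476, the photograph spans the height; its width is 1476 × 1.430 ≈ 2110.68 px.
The frame scales by 2746/2460 = 1.1163; 2110.68 × 1.1163 ≈ 2356.07 px.

2356 px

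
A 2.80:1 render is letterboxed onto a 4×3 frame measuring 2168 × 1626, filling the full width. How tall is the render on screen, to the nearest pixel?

774 px

That makes the image 774.29 px tall (2168 / 2.800).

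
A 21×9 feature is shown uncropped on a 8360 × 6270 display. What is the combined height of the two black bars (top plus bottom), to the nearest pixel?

Since 2.333 > 1.333, the feature is width-limited.
The feature is 8360 × 9/21 ≈ 3582.86 px tall.
Leftover height: 6270 − 3582.86 = 2687.14 px.

2687 px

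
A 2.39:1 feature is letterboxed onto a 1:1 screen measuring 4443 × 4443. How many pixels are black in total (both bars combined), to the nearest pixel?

11480731 pixels

Since 2.390 > 1.000, the feature is width-limited.
The feature is 4443 / 2.390 ≈ 1858.9958 px tall.
Leftover height: 4443 − 1858.9958 = 2584.0042 px.
Bar area = 2584.0042 × 4443 ≈ 11480731 px.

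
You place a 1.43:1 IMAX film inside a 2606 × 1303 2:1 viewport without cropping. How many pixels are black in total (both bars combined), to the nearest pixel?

967751 pixels

1.43:1 IMAX (1.430) < 2:1 (2.000), so the film fills the height.
That makes the image 1863.2900 px wide (1303 × 1.430).
Leftover width: 2606 − 1863.2900 = 742.7100 px.
Across the 1303-px span: 742.7100 × 1303 ≈ 967751 px.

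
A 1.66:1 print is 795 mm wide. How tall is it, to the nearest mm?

479 mm

795 / 1.660 = 478.92.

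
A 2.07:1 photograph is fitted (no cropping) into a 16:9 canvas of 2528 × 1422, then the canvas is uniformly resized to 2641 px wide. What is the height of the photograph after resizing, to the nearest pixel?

At 2528×1422 the photograph is width-limited, so height = 2528 / 2.070 ≈ 1221.26 px.
The frame scales by 2641/2528 = 1.0447; 1221.26 × 1.0447 ≈ 1275.85 px.

1276 px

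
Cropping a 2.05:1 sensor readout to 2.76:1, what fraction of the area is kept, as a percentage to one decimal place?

Going from 2.05:1 to 2.76:1 means cutting height while keeping width.
Fraction kept = (2.050)/(2.760) ≈ 74.28%.

74.3%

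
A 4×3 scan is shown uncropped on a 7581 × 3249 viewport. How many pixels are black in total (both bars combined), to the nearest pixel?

4×3 is narrower than 21:9, so it spans the full height.
That makes the image 4332.0000 px wide (3249 × 4/3).
Black = 7581 − 4332.0000 = 3249.0000 px.
Across the 3249-px span: 3249.0000 × 3249 ≈ 10556001 px.

10556001 pixels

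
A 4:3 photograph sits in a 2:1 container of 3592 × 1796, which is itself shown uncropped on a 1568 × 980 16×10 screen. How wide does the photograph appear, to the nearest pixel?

1045 px

4:3 in 3592×1796: fills the height, so the photograph is 2394.67 × 1796.00.
The 2:1 canvas is width-limited in 1568×980, giving 1568.00 × 784.00; scale factor 0.4365.
The photograph scales with it: width 2394.67 × 0.4365 ≈ 1045.33.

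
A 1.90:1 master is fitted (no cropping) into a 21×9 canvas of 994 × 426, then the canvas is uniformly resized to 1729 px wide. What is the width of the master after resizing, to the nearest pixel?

In the 994×426 frame the master fills the height: width = 426 × 1.900 ≈ 809.40 px.
Scaling 994 → 1729 is ×1.7394, so the width becomes 809.40 × 1.7394 ≈ 1407.90 px.

1408 px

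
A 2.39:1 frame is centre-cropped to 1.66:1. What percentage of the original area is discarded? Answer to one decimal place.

30.5%

Going from 2.39:1 to 1.66:1 means cutting width while keeping height.
Area ratio = (1.660)/(2.390) = 69.46%; the remaining 30.54% is cropped out.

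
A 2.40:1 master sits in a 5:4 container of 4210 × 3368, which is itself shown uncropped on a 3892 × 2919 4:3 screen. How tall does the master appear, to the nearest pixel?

First fit — 2.40:1 into 4210×3368 spans the width: 4210.00 × 1754.17.
5:4 in 3892×2919: fills the height, so the intermediate becomes 3648.75 × 2919.00 — a scale of ×0.8667.
The master scales with it: height 1754.17 × 0.8667 ≈ 1520.31.

1520 px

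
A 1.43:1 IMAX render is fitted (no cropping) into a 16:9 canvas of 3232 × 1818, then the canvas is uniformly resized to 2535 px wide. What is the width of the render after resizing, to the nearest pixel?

In the 3232×1818 frame the render fills the height: width = 1818 × 1.430 ≈ 2599.74 px.
The frame scales by 2535/3232 = 0.7843; 2599.74 × 0.7843 ≈ 2039.09 px.

2039 px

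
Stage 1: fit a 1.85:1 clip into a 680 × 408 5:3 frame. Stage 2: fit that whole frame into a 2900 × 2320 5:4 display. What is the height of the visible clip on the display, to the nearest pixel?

1.85:1 in 680×408: fills the width, so the clip is 680.00 × 367.57.
5:3 in 2900×2320: fills the width, so the intermediate becomes 2900.00 × 1740.00 — a scale of ×4.2647.
So the clip's height is 367.57 × 4.2647 ≈ 1567.57.

1568 px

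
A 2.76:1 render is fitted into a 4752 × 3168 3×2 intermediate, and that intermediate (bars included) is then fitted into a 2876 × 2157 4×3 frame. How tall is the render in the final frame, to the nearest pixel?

1042 px

2.76:1 in 4752×3168: fills the width, so the render is 4752.00 × 1721.74.
3×2 in 2876×2157: fills the width, so the intermediate becomes 2876.00 × 1917.33 — a scale of ×0.6052.
Applying the same ×0.6052: 1721.74 → 1042.03.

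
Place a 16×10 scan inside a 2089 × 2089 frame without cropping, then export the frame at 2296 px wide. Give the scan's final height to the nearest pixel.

1435 px

Fitted into 2089×2089, the scan spans the width; its height is 2089 × 10/16 ≈ 1305.62 px.
Resizing to 2296 px wide multiplies everything by 1.0991: 1305.62 → 1435.00 px.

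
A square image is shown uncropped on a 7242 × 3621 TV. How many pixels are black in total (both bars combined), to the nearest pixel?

Since 1.000 < 2.000, the image is height-limited.
That makes the image 3621.0000 px wide (3621 × 1/1).
Leftover width: 7242 − 3621.0000 = 3621.0000 px.
That's 3621.0000 × 3621 ≈ 13111641 black pixels.

13111641 pixels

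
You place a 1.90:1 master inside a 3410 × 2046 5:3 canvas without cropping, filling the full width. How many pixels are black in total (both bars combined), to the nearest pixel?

856807 pixels

The master is 3410 / 1.900 ≈ 1794.7368 px tall.
Leftover height: 2046 − 1794.7368 = 251.2632 px.
Bar area = 251.2632 × 3410 ≈ 856807 px.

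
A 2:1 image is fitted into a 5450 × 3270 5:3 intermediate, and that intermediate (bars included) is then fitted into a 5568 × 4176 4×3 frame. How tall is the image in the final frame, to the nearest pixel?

2784 px

Inside the 5450×3270 canvas the image is width-limited at 5450.00 × 2725.00.
Second fit — the 5:3 canvas into 5568×4176 spans the width: 5568.00 × 3340.80 (×1.0217 from 5450×3270).
The image scales with it: height 2725.00 × 1.0217 ≈ 2784.00.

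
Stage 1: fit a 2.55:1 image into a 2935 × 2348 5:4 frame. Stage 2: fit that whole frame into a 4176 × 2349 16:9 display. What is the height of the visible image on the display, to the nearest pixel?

First fit — 2.55:1 into 2935×2348 spans the width: 2935.00 × 1150.98.
Second fit — the 5:4 canvas into 4176×2349 spans the height: 2936.25 × 2349.00 (×1.0004 from 2935×2348).
So the image's height is 1150.98 × 1.0004 ≈ 1151.47.

1151 px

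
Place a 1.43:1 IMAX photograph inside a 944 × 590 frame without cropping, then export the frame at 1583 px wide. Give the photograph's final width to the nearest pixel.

Fitted into 944×590, the photograph spans the height; its width is 590 × 1.430 ≈ 843.70 px.
Resizing to 1583 px wide multiplies everything by 1.6769: 843.70 → 1414.81 px.

1415 px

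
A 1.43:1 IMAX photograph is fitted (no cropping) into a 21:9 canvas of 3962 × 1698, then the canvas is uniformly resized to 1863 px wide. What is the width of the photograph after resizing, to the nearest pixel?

1142 px

At 3962×1698 the photograph is height-limited, so width = 1698 × 1.430 ≈ 2428.14 px.
The frame scales by 1863/3962 = 0.4702; 2428.14 × 0.4702 ≈ 1141.75 px.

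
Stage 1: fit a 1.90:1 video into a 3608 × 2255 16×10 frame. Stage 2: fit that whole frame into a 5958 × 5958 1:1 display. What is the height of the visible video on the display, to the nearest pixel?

Inside the 3608×2255 canvas the video is width-limited at 3608.00 × 1898.95.
Second fit — the 16×10 canvas into 5958×5958 spans the width: 5958.00 × 3723.75 (×1.6513 from 3608×2255).
The video scales with it: height 1898.95 × 1.6513 ≈ 3135.79.

3136 px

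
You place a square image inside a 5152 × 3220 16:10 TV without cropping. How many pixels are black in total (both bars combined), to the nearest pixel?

Since 1.000 < 1.600, the image is height-limited.
That makes the image 3220.0000 px wide (3220 × 1/1).
Leftover width: 5152 − 3220.0000 = 1932.0000 px.
Across the 3220-px span: 1932.0000 × 3220 ≈ 6221040 px.

6221040 pixels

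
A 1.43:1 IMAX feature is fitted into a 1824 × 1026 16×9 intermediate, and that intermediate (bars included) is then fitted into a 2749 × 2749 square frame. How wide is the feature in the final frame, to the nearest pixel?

1.43:1 IMAX in 1824×1026: fills the height, so the feature is 1467.18 × 1026.00.
Second fit — the 16×9 canvas into 2749×2749 spans the width: 2749.00 × 1546.31 (×1.5071 from 1824×1026).
Applying the same ×1.5071: 1467.18 → 2211.23.

2211 px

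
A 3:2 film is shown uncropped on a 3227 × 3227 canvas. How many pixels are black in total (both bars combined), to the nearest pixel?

3:2 is wider than square, so it spans the full width.
Content height = 3227 × 2/3 ≈ 2151.3333 px.
3227 − 2151.3333 = 1075.6667 px of bars.
Bar area = 1075.6667 × 3227 ≈ 3471176 px.

3471176 pixels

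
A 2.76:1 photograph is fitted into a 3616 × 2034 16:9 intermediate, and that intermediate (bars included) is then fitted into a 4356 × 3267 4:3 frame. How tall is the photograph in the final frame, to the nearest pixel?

First fit — 2.76:1 into 3616×2034 spans the width: 3616.00 × 1310.14.
16:9 in 4356×3267: fills the width, so the intermediate becomes 4356.00 × 2450.25 — a scale of ×1.2046.
So the photograph's height is 1310.14 × 1.2046 ≈ 1578.26.

1578 px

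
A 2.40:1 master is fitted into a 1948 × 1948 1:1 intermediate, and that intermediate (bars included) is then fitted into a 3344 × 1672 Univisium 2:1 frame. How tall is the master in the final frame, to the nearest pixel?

Inside the 1948×1948 canvas the master is width-limited at 1948.00 × 811.67.
The 1:1 canvas is height-limited in 3344×1672, giving 1672.00 × 1672.00; scale factor 0.8583.
Applying the same ×0.8583: 811.67 → 696.67.

697 px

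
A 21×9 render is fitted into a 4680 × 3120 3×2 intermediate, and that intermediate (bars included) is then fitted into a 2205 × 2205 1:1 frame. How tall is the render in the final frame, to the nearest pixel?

Inside the 4680×3120 canvas the render is width-limited at 4680.00 × 2005.71.
3×2 in 2205×2205: fills the width, so the intermediate becomes 2205.00 × 1470.00 — a scale of ×0.4712.
So the render's height is 2005.71 × 0.4712 ≈ 945.00.

945 px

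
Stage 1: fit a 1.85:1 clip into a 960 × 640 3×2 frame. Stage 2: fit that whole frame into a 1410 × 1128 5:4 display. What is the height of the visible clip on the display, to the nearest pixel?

1.85:1 in 960×640: fills the width, so the clip is 960.00 × 518.92.
The 3×2 canvas is width-limited in 1410×1128, giving 1410.00 × 940.00; scale factor 1.4688.
So the clip's height is 518.92 × 1.4688 ≈ 762.16.

762 px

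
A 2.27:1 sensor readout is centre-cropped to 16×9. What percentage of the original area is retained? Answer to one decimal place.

78.3%

Going from 2.27:1 to 16×9 means cutting width while keeping height.
Fraction kept = (1.778)/(2.270) ≈ 78.32%.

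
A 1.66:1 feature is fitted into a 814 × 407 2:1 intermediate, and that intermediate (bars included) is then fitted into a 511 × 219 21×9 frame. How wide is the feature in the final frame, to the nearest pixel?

364 px

First fit — 1.66:1 into 814×407 spans the height: 675.62 × 407.00.
Second fit — the 2:1 canvas into 511×219 spans the height: 438.00 × 219.00 (×0.5381 from 814×407).
Applying the same ×0.5381: 675.62 → 363.54.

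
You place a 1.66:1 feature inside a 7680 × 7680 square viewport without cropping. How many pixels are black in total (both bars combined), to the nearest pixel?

Since 1.660 > 1.000, the feature is width-limited.
The feature is 7680 / 1.660 ≈ 4626.5060 px tall.
Black = 7680 − 4626.5060 = 3053.4940 px.
Across the 7680-px span: 3053.4940 × 7680 ≈ 23450834 px.

23450834 pixels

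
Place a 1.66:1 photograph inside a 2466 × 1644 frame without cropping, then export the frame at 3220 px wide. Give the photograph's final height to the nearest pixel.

1940 px

In the 2466×1644 frame the photograph fills the width: height = 2466 / 1.660 ≈ 1485.54 px.
Scaling 2466 → 3220 is ×1.3058, so the height becomes 1485.54 × 1.3058 ≈ 1939.76 px.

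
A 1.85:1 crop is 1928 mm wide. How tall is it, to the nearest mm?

1042 mm

1928 / 1.850 = 1042.16.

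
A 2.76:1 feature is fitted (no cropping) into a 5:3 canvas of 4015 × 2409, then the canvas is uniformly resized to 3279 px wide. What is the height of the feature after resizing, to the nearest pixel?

1188 px

In the 4015×2409 frame the feature fills the width: height = 4015 / 2.760 ≈ 1454.71 px.
The frame scales by 3279/4015 = 0.8167; 1454.71 × 0.8167 ≈ 1188.04 px.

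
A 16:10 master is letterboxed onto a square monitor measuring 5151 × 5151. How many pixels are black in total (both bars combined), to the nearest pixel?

16:10 is wider than square, so it spans the full width.
That makes the image 3219.3750 px tall (5151 × 10/16).
5151 − 3219.3750 = 1931.6250 px of bars.
Bar area = 1931.6250 × 5151 ≈ 9949800 px.

9949800 pixels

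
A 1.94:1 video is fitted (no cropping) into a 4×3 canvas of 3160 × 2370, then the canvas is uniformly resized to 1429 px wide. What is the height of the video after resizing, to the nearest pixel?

Fitted into 3160×2370, the video spans the width; its height is 3160 / 1.940 ≈ 1628.87 px.
Resizing to 1429 px wide multiplies everything by 0.4522: 1628.87 → 736.60 px.

737 px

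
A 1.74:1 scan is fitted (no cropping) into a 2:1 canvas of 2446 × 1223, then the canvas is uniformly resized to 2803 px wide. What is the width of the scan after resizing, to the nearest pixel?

In the 2446×1223 frame the scan fills the height: width = 1223 × 1.740 ≈ 2128.02 px.
Scaling 2446 → 2803 is ×1.1460, so the width becomes 2128.02 × 1.1460 ≈ 2438.61 px.

2439 px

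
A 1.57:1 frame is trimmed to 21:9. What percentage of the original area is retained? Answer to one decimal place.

67.3%

21:9 is wider than 1.57:1, so the crop keeps the full width and trims the height.
Fraction kept = (1.570)/(2.333) ≈ 67.29%.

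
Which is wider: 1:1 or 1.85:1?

1 and 1.85; 1.85 > 1.

1.85:1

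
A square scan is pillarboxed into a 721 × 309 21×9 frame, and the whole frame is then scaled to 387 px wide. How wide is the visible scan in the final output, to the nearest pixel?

In the 721×309 frame the scan fills the height: width = 309 × 1/1 ≈ 309.00 px.
The frame scales by 387/721 = 0.5368; 309.00 × 0.5368 ≈ 165.86 px.

166 px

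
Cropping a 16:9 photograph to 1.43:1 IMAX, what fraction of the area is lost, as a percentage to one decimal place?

19.6%

Going from 16:9 to 1.43:1 IMAX means cutting width while keeping height.
Area ratio = (1.430)/(1.778) = 80.44%; the remaining 19.56% is cropped out.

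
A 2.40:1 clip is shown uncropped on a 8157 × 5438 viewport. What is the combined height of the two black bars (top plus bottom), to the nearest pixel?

2.40:1 is wider than 3:2, so it spans the full width.
Content height = 8157 / 2.400 ≈ 3398.75 px.
Leftover height: 5438 − 3398.75 = 2039.25 px.

2039 px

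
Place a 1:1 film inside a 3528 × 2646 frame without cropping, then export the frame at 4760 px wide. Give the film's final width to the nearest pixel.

3570 px

In the 3528×2646 frame the film fills the height: width = 2646 × 1/1 ≈ 2646.00 px.
The frame scales by 4760/3528 = 1.3492; 2646.00 × 1.3492 ≈ 3570.00 px.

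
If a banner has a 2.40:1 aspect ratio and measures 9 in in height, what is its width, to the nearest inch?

At 2.40:1, 9 × 2.400 ≈ 21.60.

22 in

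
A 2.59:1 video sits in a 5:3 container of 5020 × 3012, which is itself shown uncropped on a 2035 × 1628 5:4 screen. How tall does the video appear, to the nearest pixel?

786 px

First fit — 2.59:1 into 5020×3012 spans the width: 5020.00 × 1938.22.
5:3 in 2035×1628: fills the width, so the intermediate becomes 2035.00 × 1221.00 — a scale of ×0.4054.
Applying the same ×0.4054: 1938.22 → 785.71.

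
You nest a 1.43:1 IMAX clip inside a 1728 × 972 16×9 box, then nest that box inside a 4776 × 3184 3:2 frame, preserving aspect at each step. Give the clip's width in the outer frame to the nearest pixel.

3842 px

Inside the 1728×972 canvas the clip is height-limited at 1389.96 × 972.00.
16×9 in 4776×3184: fills the width, so the intermediate becomes 4776.00 × 2686.50 — a scale of ×2.7639.
So the clip's width is 1389.96 × 2.7639 ≈ 3841.70.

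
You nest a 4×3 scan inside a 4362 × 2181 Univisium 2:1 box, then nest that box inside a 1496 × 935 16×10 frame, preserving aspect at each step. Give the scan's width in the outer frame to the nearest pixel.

First fit — 4×3 into 4362×2181 spans the height: 2908.00 × 2181.00.
Second fit — the Univisium 2:1 canvas into 1496×935 spans the width: 1496.00 × 748.00 (×0.3430 from 4362×2181).
Applying the same ×0.3430: 2908.00 → 997.33.

997 px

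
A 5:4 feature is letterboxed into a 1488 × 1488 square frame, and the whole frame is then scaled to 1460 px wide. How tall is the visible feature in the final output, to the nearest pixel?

1168 px

At 1488×1488 the feature is width-limited, so height = 1488 × 4/5 ≈ 1190.40 px.
Resizing to 1460 px wide multiplies everything by 0.9812: 1190.40 → 1168.00 px.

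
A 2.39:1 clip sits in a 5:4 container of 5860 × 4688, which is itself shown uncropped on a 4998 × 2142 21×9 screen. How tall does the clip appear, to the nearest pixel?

1120 px

First fit — 2.39:1 into 5860×4688 spans the width: 5860.00 × 2451.88.
5:4 in 4998×2142: fills the height, so the intermediate becomes 2677.50 × 2142.00 — a scale of ×0.4569.
The clip scales with it: height 2451.88 × 0.4569 ≈ 1120.29.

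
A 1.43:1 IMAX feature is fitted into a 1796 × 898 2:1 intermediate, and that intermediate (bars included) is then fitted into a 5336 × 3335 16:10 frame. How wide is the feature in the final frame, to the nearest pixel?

Inside the 1796×898 canvas the feature is height-limited at 1284.14 × 898.00.
Second fit — the 2:1 canvas into 5336×3335 spans the width: 5336.00 × 2668.00 (×2.9710 from 1796×898).
Applying the same ×2.9710: 1284.14 → 3815.24.

3815 px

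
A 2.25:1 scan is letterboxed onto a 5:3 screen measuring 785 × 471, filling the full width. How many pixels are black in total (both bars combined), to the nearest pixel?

95857 pixels

That makes the image 348.8889 px tall (785 / 2.250).
Black = 471 − 348.8889 = 122.1111 px.
Across the 785-px span: 122.1111 × 785 ≈ 95857 px.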